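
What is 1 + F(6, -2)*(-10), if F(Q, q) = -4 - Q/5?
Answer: 53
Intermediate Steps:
F(Q, q) = -4 - Q/5
1 + F(6, -2)*(-10) = 1 + (-4 - ⅕*6)*(-10) = 1 + (-4 - 6/5)*(-10) = 1 - 26/5*(-10) = 1 + 52 = 53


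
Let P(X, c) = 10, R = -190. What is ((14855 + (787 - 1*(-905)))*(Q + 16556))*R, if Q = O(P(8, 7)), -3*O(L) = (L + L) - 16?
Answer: -156140139520/3 ≈ -5.2047e+10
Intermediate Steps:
O(L) = 16/3 - 2*L/3 (O(L) = -((L + L) - 16)/3 = -(2*L - 16)/3 = -(-16 + 2*L)/3 = 16/3 - 2*L/3)
Q = -4/3 (Q = 16/3 - ⅔*10 = 16/3 - 20/3 = -4/3 ≈ -1.3333)
((14855 + (787 - 1*(-905)))*(Q + 16556))*R = ((14855 + (787 - 1*(-905)))*(-4/3 + 16556))*(-190) = ((14855 + (787 + 905))*(49664/3))*(-190) = ((14855 + 1692)*(49664/3))*(-190) = (16547*(49664/3))*(-190) = (821790208/3)*(-190) = -156140139520/3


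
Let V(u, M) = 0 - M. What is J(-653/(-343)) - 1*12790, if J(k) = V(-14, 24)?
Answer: -12814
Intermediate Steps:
V(u, M) = -M
J(k) = -24 (J(k) = -1*24 = -24)
J(-653/(-343)) - 1*12790 = -24 - 1*12790 = -24 - 12790 = -12814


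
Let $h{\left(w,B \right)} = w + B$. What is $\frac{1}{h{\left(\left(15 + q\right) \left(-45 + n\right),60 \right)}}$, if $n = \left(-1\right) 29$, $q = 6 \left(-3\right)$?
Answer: $\frac{1}{282} \approx 0.0035461$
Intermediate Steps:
$q = -18$
$n = -29$
$h{\left(w,B \right)} = B + w$
$\frac{1}{h{\left(\left(15 + q\right) \left(-45 + n\right),60 \right)}} = \frac{1}{60 + \left(15 - 18\right) \left(-45 - 29\right)} = \frac{1}{60 - -222} = \frac{1}{60 + 222} = \frac{1}{282}$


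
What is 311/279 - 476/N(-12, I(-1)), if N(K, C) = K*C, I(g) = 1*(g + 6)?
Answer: 12622/1395 ≈ 9.0480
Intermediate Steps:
I(g) = 6 + g (I(g) = 1*(6 + g) = 6 + g)
N(K, C) = C*K
311/279 - 476/N(-12, I(-1)) = 311/279 - 476*(-1/(12*(6 - 1))) = 311*(1/279) - 476/(5*(-12)) = 311/279 - 476/(-60) = 311/279 - 476*(-1/60) = 311/279 + 119/15 = 12622/1395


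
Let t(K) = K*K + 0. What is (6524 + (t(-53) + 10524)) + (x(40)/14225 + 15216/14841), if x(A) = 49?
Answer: 1397430827878/70371075 ≈ 19858.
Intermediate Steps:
t(K) = K**2 (t(K) = K**2 + 0 = K**2)
(6524 + (t(-53) + 10524)) + (x(40)/14225 + 15216/14841) = (6524 + ((-53)**2 + 10524)) + (49/14225 + 15216/14841) = (6524 + (2809 + 10524)) + (49*(1/14225) + 15216*(1/14841)) = (6524 + 13333) + (49/14225 + 5072/4947) = 19857 + 72391603/70371075 = 1397430827878/70371075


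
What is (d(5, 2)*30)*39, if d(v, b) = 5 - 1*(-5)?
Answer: 11700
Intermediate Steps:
d(v, b) = 10 (d(v, b) = 5 + 5 = 10)
(d(5, 2)*30)*39 = (10*30)*39 = 300*39 = 11700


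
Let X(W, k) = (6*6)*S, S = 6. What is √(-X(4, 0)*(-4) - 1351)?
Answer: I*√487 ≈ 22.068*I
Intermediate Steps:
X(W, k) = 216 (X(W, k) = (6*6)*6 = 36*6 = 216)
√(-X(4, 0)*(-4) - 1351) = √(-1*216*(-4) - 1351) = √(-216*(-4) - 1351) = √(864 - 1351) = √(-487) = I*√487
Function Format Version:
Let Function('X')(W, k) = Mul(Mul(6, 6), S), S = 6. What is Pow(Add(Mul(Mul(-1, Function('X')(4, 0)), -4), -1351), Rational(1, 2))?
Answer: Mul(I, Pow(487, Rational(1, 2))) ≈ Mul(22.068, I)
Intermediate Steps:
Function('X')(W, k) = 216 (Function('X')(W, k) = Mul(Mul(6, 6), 6) = Mul(36, 6) = 216)
Pow(Add(Mul(Mul(-1, Function('X')(4, 0)), -4), -1351), Rational(1, 2)) = Pow(Add(Mul(Mul(-1, 216), -4), -1351), Rational(1, 2)) = Pow(Add(Mul(-216, -4), -1351), Rational(1, 2)) = Pow(Add(864, -1351), Rational(1, 2)) = Pow(-487, Rational(1, 2)) = Mul(I, Pow(487, Rational(1, 2)))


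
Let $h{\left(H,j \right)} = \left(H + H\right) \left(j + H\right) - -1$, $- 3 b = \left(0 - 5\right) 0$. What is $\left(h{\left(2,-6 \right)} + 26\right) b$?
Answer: $0$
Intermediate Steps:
$b = 0$ ($b = - \frac{\left(0 - 5\right) 0}{3} = - \frac{\left(-5\right) 0}{3} = \left(- \frac{1}{3}\right) 0 = 0$)
$h{\left(H,j \right)} = 1 + 2 H \left(H + j\right)$ ($h{\left(H,j \right)} = 2 H \left(H + j\right) + 1 = 1 + 2 H \left(H + j\right)$)
$\left(h{\left(2,-6 \right)} + 26\right) b = \left(\left(1 + 2 \cdot 2^{2} + 2 \cdot 2 \left(-6\right)\right) + 26\right) 0 = \left(\left(1 + 2 \cdot 4 - 24\right) + 26\right) 0 = \left(\left(1 + 8 - 24\right) + 26\right) 0 = \left(-15 + 26\right) 0 = 11 \cdot 0 = 0$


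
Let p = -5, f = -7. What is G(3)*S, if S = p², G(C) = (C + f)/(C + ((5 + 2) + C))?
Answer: -100/13 ≈ -7.6923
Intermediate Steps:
G(C) = (-7 + C)/(7 + 2*C) (G(C) = (C - 7)/(C + ((5 + 2) + C)) = (-7 + C)/(C + (7 + C)) = (-7 + C)/(7 + 2*C))
S = 25 (S = (-5)² = 25)
G(3)*S = ((-7 + 3)/(7 + 2*3))*25 = (-4/(7 + 6))*25 = (-4/13)*25 = ((1/13)*(-4))*25 = -4/13*25 = -100/13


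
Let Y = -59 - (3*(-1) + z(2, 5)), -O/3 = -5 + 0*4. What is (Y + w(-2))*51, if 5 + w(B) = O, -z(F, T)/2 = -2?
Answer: -2550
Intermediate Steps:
z(F, T) = 4 (z(F, T) = -2*(-2) = 4)
O = 15 (O = -3*(-5 + 0*4) = -3*(-5 + 0) = -3*(-5) = 15)
w(B) = 10 (w(B) = -5 + 15 = 10)
Y = -60 (Y = -59 - (3*(-1) + 4) = -59 - (-3 + 4) = -59 - 1*1 = -59 - 1 = -60)
(Y + w(-2))*51 = (-60 + 10)*51 = -50*51 = -2550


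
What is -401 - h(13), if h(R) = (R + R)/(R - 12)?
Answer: -427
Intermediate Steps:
h(R) = 2*R/(-12 + R) (h(R) = (2*R)/(-12 + R) = 2*R/(-12 + R))
-401 - h(13) = -401 - 2*13/(-12 + 13) = -401 - 2*13/1 = -401 - 2*13 = -401 - 1*26 = -401 - 26 = -427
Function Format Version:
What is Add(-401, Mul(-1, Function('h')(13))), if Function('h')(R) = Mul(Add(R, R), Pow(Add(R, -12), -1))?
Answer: -427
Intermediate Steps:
Function('h')(R) = Mul(2, R, Pow(Add(-12, R), -1)) (Function('h')(R) = Mul(Mul(2, R), Pow(Add(-12, R), -1)) = Mul(2, R, Pow(Add(-12, R), -1)))
Add(-401, Mul(-1, Function('h')(13))) = Add(-401, Mul(-1, Mul(2, 13, Pow(Add(-12, 13), -1)))) = Add(-401, Mul(-1, Mul(2, 13, Pow(1, -1)))) = Add(-401, Mul(-1, Mul(2, 13, 1))) = Add(-401, Mul(-1, 26)) = Add(-401, -26) = -427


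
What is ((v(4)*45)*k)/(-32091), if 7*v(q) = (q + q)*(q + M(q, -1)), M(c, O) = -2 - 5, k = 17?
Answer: 6120/74879 ≈ 0.081732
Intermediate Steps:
M(c, O) = -7
v(q) = 2*q*(-7 + q)/7 (v(q) = ((q + q)*(q - 7))/7 = ((2*q)*(-7 + q))/7 = (2*q*(-7 + q))/7 = 2*q*(-7 + q)/7)
((v(4)*45)*k)/(-32091) = ((((2/7)*4*(-7 + 4))*45)*17)/(-32091) = ((((2/7)*4*(-3))*45)*17)*(-1/32091) = (-24/7*45*17)*(-1/32091) = -1080/7*17*(-1/32091) = -18360/7*(-1/32091) = 6120/74879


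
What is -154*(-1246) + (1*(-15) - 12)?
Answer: 191857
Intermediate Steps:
-154*(-1246) + (1*(-15) - 12) = 191884 + (-15 - 12) = 191884 - 27 = 191857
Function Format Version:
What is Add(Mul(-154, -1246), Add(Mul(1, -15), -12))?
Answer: 191857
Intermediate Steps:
Add(Mul(-154, -1246), Add(Mul(1, -15), -12)) = Add(191884, Add(-15, -12)) = Add(191884, -27) = 191857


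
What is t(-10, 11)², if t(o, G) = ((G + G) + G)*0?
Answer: 0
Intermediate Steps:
t(o, G) = 0 (t(o, G) = (2*G + G)*0 = (3*G)*0 = 0)
t(-10, 11)² = 0² = 0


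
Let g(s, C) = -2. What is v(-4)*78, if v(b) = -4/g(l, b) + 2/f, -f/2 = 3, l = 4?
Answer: 130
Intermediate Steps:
f = -6 (f = -2*3 = -6)
v(b) = 5/3 (v(b) = -4/(-2) + 2/(-6) = -4*(-½) + 2*(-⅙) = 2 - ⅓ = 5/3)
v(-4)*78 = (5/3)*78 = 130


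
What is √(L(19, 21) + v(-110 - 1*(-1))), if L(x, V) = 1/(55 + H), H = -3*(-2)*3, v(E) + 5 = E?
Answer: I*√607433/73 ≈ 10.676*I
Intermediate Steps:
v(E) = -5 + E
H = 18 (H = 6*3 = 18)
L(x, V) = 1/73 (L(x, V) = 1/(55 + 18) = 1/73)
√(L(19, 21) + v(-110 - 1*(-1))) = √(1/73 + (-5 + (-110 - 1*(-1)))) = √(1/73 + (-5 + (-110 + 1))) = √(1/73 + (-5 - 109)) = √(1/73 - 114) = √(-8321/73) = I*√607433/73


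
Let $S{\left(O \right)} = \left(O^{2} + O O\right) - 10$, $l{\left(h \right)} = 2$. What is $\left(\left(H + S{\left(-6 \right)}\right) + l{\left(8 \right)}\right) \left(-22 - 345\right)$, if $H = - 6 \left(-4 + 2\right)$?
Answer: $-27892$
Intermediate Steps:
$H = 12$ ($H = \left(-6\right) \left(-2\right) = 12$)
$S{\left(O \right)} = -10 + 2 O^{2}$ ($S{\left(O \right)} = \left(O^{2} + O^{2}\right) - 10 = 2 O^{2} - 10 = -10 + 2 O^{2}$)
$\left(\left(H + S{\left(-6 \right)}\right) + l{\left(8 \right)}\right) \left(-22 - 345\right) = \left(\left(12 - \left(10 - 2 \left(-6\right)^{2}\right)\right) + 2\right) \left(-22 - 345\right) = \left(\left(12 + \left(-10 + 2 \cdot 36\right)\right) + 2\right) \left(-367\right) = \left(\left(12 + \left(-10 + 72\right)\right) + 2\right) \left(-367\right) = \left(\left(12 + 62\right) + 2\right) \left(-367\right) = \left(74 + 2\right) \left(-367\right) = 76 \left(-367\right) = -27892$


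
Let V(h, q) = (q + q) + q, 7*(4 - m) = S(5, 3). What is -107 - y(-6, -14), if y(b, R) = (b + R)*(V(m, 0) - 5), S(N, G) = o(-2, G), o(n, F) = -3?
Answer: -207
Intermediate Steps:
S(N, G) = -3
m = 31/7 (m = 4 - 1/7*(-3) = 4 + 3/7 = 31/7 ≈ 4.4286)
V(h, q) = 3*q (V(h, q) = 2*q + q = 3*q)
y(b, R) = -5*R - 5*b (y(b, R) = (b + R)*(3*0 - 5) = (R + b)*(0 - 5) = (R + b)*(-5) = -5*R - 5*b)
-107 - y(-6, -14) = -107 - (-5*(-14) - 5*(-6)) = -107 - (70 + 30) = -107 - 1*100 = -107 - 100 = -207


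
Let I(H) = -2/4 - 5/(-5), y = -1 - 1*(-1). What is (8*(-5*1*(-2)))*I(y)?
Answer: 40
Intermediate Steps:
y = 0 (y = -1 + 1 = 0)
I(H) = ½ (I(H) = -2*¼ - 5*(-⅕) = -½ + 1 = ½)
(8*(-5*1*(-2)))*I(y) = (8*(-5*1*(-2)))*(½) = (8*(-5*(-2)))*(½) = (8*10)*(½) = 80*(½) = 40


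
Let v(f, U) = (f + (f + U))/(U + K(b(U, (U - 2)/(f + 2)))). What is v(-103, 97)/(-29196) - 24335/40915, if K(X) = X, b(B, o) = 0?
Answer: -13782510457/23174354196 ≈ -0.59473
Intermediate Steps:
v(f, U) = (U + 2*f)/U (v(f, U) = (f + (f + U))/(U + 0) = (f + (U + f))/U = (U + 2*f)/U)
v(-103, 97)/(-29196) - 24335/40915 = ((97 + 2*(-103))/97)/(-29196) - 24335/40915 = ((97 - 206)/97)*(-1/29196) - 24335*1/40915 = ((1/97)*(-109))*(-1/29196) - 4867/8183 = -109/97*(-1/29196) - 4867/8183 = 109/2832012 - 4867/8183 = -13782510457/23174354196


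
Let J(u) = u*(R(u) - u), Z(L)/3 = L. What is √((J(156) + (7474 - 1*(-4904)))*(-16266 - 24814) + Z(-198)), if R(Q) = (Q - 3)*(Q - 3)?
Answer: I*√149524874274 ≈ 3.8668e+5*I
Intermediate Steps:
R(Q) = (-3 + Q)² (R(Q) = (-3 + Q)*(-3 + Q) = (-3 + Q)²)
Z(L) = 3*L
J(u) = u*((-3 + u)² - u)
√((J(156) + (7474 - 1*(-4904)))*(-16266 - 24814) + Z(-198)) = √((-1*156*(156 - (-3 + 156)²) + (7474 - 1*(-4904)))*(-16266 - 24814) + 3*(-198)) = √((-1*156*(156 - 1*153²) + (7474 + 4904))*(-41080) - 594) = √((-1*156*(156 - 1*23409) + 12378)*(-41080) - 594) = √((-1*156*(156 - 23409) + 12378)*(-41080) - 594) = √((-1*156*(-23253) + 12378)*(-41080) - 594) = √((3627468 + 12378)*(-41080) - 594) = √(3639846*(-41080) - 594) = √(-149524873680 - 594) = √(-149524874274) = I*√149524874274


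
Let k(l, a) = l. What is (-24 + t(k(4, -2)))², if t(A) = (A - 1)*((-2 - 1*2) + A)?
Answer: 576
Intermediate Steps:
t(A) = (-1 + A)*(-4 + A) (t(A) = (-1 + A)*((-2 - 2) + A) = (-1 + A)*(-4 + A))
(-24 + t(k(4, -2)))² = (-24 + (4 + 4² - 5*4))² = (-24 + (4 + 16 - 20))² = (-24 + 0)² = (-24)² = 576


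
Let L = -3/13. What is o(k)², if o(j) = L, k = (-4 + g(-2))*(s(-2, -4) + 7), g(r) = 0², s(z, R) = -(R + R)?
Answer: 9/169 ≈ 0.053254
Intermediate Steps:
L = -3/13 (L = -3*1/13 = -3/13 ≈ -0.23077)
s(z, R) = -2*R
g(r) = 0
k = -60 (k = (-4 + 0)*(-2*(-4) + 7) = -4*(8 + 7) = -4*15 = -60)
o(j) = -3/13
o(k)² = (-3/13)² = 9/169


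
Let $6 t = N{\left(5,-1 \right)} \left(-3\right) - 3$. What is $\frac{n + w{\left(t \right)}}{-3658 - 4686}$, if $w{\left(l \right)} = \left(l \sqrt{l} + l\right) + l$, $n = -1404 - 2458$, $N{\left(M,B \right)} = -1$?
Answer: $\frac{1931}{4172} \approx 0.46285$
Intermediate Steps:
$n = -3862$
$t = 0$ ($t = \frac{\left(-1\right) \left(-3\right) - 3}{6} = \frac{3 - 3}{6} = \frac{1}{6} \cdot 0 = 0$)
$w{\left(l \right)} = l^{\frac{3}{2}} + 2 l$ ($w{\left(l \right)} = \left(l^{\frac{3}{2}} + l\right) + l = \left(l + l^{\frac{3}{2}}\right) + l = l^{\frac{3}{2}} + 2 l$)
$\frac{n + w{\left(t \right)}}{-3658 - 4686} = \frac{-3862 + \left(0^{\frac{3}{2}} + 2 \cdot 0\right)}{-3658 - 4686} = \frac{-3862 + \left(0 + 0\right)}{-8344} = \left(-3862 + 0\right) \left(- \frac{1}{8344}\right) = \left(-3862\right) \left(- \frac{1}{8344}\right) = \frac{1931}{4172}$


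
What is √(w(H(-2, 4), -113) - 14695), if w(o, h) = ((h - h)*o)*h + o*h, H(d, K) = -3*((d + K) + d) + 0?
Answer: I*√14695 ≈ 121.22*I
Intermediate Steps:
H(d, K) = -6*d - 3*K (H(d, K) = -3*((K + d) + d) + 0 = -3*(K + 2*d) + 0 = (-6*d - 3*K) + 0 = -6*d - 3*K)
w(o, h) = h*o (w(o, h) = (0*o)*h + h*o = 0*h + h*o = 0 + h*o = h*o)
√(w(H(-2, 4), -113) - 14695) = √(-113*(-6*(-2) - 3*4) - 14695) = √(-113*(12 - 12) - 14695) = √(-113*0 - 14695) = √(0 - 14695) = √(-14695) = I*√14695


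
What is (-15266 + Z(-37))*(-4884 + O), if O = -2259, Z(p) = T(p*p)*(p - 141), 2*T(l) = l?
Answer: 979355301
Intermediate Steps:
T(l) = l/2
Z(p) = p²*(-141 + p)/2 (Z(p) = ((p*p)/2)*(p - 141) = (p²/2)*(-141 + p) = p²*(-141 + p)/2)
(-15266 + Z(-37))*(-4884 + O) = (-15266 + (½)*(-37)²*(-141 - 37))*(-4884 - 2259) = (-15266 + (½)*1369*(-178))*(-7143) = (-15266 - 121841)*(-7143) = -137107*(-7143) = 979355301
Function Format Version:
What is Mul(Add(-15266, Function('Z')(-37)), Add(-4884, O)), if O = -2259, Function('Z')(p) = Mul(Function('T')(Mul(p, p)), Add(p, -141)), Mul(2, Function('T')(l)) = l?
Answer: 979355301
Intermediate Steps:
Function('T')(l) = Mul(Rational(1, 2), l)
Function('Z')(p) = Mul(Rational(1, 2), Pow(p, 2), Add(-141, p)) (Function('Z')(p) = Mul(Mul(Rational(1, 2), Mul(p, p)), Add(p, -141)) = Mul(Mul(Rational(1, 2), Pow(p, 2)), Add(-141, p)) = Mul(Rational(1, 2), Pow(p, 2), Add(-141, p)))
Mul(Add(-15266, Function('Z')(-37)), Add(-4884, O)) = Mul(Add(-15266, Mul(Rational(1, 2), Pow(-37, 2), Add(-141, -37))), Add(-4884, -2259)) = Mul(Add(-15266, Mul(Rational(1, 2), 1369, -178)), -7143) = Mul(Add(-15266, -121841), -7143) = Mul(-137107, -7143) = 979355301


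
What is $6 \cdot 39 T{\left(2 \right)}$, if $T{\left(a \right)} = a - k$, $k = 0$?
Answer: $468$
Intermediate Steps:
$T{\left(a \right)} = a$ ($T{\left(a \right)} = a - 0 = a + 0 = a$)
$6 \cdot 39 T{\left(2 \right)} = 6 \cdot 39 \cdot 2 = 234 \cdot 2 = 468$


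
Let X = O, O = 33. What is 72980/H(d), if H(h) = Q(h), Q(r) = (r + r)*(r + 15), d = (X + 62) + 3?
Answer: 18245/5537 ≈ 3.2951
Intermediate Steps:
X = 33
d = 98 (d = (33 + 62) + 3 = 95 + 3 = 98)
Q(r) = 2*r*(15 + r) (Q(r) = (2*r)*(15 + r) = 2*r*(15 + r))
H(h) = 2*h*(15 + h)
72980/H(d) = 72980/((2*98*(15 + 98))) = 72980/((2*98*113)) = 72980/22148 = 72980*(1/22148) = 18245/5537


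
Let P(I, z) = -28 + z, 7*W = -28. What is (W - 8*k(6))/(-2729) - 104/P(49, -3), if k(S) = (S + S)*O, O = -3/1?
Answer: 275012/84599 ≈ 3.2508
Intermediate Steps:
O = -3 (O = -3*1 = -3)
W = -4 (W = (⅐)*(-28) = -4)
k(S) = -6*S (k(S) = (S + S)*(-3) = (2*S)*(-3) = -6*S)
(W - 8*k(6))/(-2729) - 104/P(49, -3) = (-4 - (-48)*6)/(-2729) - 104/(-28 - 3) = (-4 - 8*(-36))*(-1/2729) - 104/(-31) = (-4 + 288)*(-1/2729) - 104*(-1/31) = 284*(-1/2729) + 104/31 = -284/2729 + 104/31 = 275012/84599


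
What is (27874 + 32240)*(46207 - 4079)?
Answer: 2532482592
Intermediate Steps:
(27874 + 32240)*(46207 - 4079) = 60114*42128 = 2532482592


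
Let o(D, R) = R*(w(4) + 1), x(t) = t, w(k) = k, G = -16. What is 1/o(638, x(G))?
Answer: -1/80 ≈ -0.012500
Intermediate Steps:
o(D, R) = 5*R (o(D, R) = R*(4 + 1) = R*5 = 5*R)
1/o(638, x(G)) = 1/(5*(-16)) = 1/(-80) = -1/80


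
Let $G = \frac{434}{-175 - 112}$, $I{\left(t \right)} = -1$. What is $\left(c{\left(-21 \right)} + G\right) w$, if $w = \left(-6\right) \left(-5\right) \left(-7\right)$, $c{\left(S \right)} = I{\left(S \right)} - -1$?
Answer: $\frac{13020}{41} \approx 317.56$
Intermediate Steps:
$G = - \frac{62}{41}$ ($G = \frac{434}{-175 - 112} = \frac{434}{-287} = 434 \left(- \frac{1}{287}\right) = - \frac{62}{41} \approx -1.5122$)
$c{\left(S \right)} = 0$ ($c{\left(S \right)} = -1 - -1 = -1 + 1 = 0$)
$w = -210$ ($w = 30 \left(-7\right) = -210$)
$\left(c{\left(-21 \right)} + G\right) w = \left(0 - \frac{62}{41}\right) \left(-210\right) = \left(- \frac{62}{41}\right) \left(-210\right) = \frac{13020}{41}$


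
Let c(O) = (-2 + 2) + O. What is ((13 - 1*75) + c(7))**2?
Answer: 3025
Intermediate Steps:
c(O) = O (c(O) = 0 + O = O)
((13 - 1*75) + c(7))**2 = ((13 - 1*75) + 7)**2 = ((13 - 75) + 7)**2 = (-62 + 7)**2 = (-55)**2 = 3025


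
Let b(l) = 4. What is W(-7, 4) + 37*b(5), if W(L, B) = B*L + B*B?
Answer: 136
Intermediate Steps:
W(L, B) = B² + B*L (W(L, B) = B*L + B² = B² + B*L)
W(-7, 4) + 37*b(5) = 4*(4 - 7) + 37*4 = 4*(-3) + 148 = -12 + 148 = 136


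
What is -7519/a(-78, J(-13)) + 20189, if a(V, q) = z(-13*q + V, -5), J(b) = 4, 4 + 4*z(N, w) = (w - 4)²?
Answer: 1524477/77 ≈ 19798.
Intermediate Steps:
z(N, w) = -1 + (-4 + w)²/4 (z(N, w) = -1 + (w - 4)²/4 = -1 + (-4 + w)²/4)
a(V, q) = 77/4 (a(V, q) = -1 + (-4 - 5)²/4 = -1 + (¼)*(-9)² = -1 + (¼)*81 = -1 + 81/4 = 77/4)
-7519/a(-78, J(-13)) + 20189 = -7519/77/4 + 20189 = -7519*4/77 + 20189 = -30076/77 + 20189 = 1524477/77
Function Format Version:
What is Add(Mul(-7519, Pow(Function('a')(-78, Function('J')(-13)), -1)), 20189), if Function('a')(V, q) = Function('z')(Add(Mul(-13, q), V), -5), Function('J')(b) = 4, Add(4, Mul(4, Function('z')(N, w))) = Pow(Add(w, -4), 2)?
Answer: Rational(1524477, 77) ≈ 19798.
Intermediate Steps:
Function('z')(N, w) = Add(-1, Mul(Rational(1, 4), Pow(Add(-4, w), 2))) (Function('z')(N, w) = Add(-1, Mul(Rational(1, 4), Pow(Add(w, -4), 2))) = Add(-1, Mul(Rational(1, 4), Pow(Add(-4, w), 2))))
Function('a')(V, q) = Rational(77, 4) (Function('a')(V, q) = Add(-1, Mul(Rational(1, 4), Pow(Add(-4, -5), 2))) = Add(-1, Mul(Rational(1, 4), Pow(-9, 2))) = Add(-1, Mul(Rational(1, 4), 81)) = Add(-1, Rational(81, 4)) = Rational(77, 4))
Add(Mul(-7519, Pow(Function('a')(-78, Function('J')(-13)), -1)), 20189) = Add(Mul(-7519, Pow(Rational(77, 4), -1)), 20189) = Add(Mul(-7519, Rational(4, 77)), 20189) = Add(Rational(-30076, 77), 20189) = Rational(1524477, 77)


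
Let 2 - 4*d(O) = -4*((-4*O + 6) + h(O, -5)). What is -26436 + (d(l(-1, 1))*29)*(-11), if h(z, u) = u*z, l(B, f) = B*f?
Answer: -62761/2 ≈ -31381.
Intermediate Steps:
d(O) = 13/2 - 9*O (d(O) = ½ - (-1)*((-4*O + 6) - 5*O) = ½ - (-1)*((6 - 4*O) - 5*O) = ½ - (-1)*(6 - 9*O) = ½ - (-24 + 36*O)/4 = ½ + (6 - 9*O) = 13/2 - 9*O)
-26436 + (d(l(-1, 1))*29)*(-11) = -26436 + ((13/2 - (-9))*29)*(-11) = -26436 + ((13/2 - 9*(-1))*29)*(-11) = -26436 + ((13/2 + 9)*29)*(-11) = -26436 + ((31/2)*29)*(-11) = -26436 + (899/2)*(-11) = -26436 - 9889/2 = -62761/2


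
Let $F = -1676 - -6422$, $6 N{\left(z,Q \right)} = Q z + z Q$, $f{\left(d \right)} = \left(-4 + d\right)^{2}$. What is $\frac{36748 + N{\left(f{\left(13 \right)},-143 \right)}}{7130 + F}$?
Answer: $\frac{32887}{11876} \approx 2.7692$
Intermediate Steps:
$N{\left(z,Q \right)} = \frac{Q z}{3}$ ($N{\left(z,Q \right)} = \frac{Q z + z Q}{6} = \frac{Q z + Q z}{6} = \frac{2 Q z}{6} = \frac{Q z}{3}$)
$F = 4746$ ($F = -1676 + 6422 = 4746$)
$\frac{36748 + N{\left(f{\left(13 \right)},-143 \right)}}{7130 + F} = \frac{36748 + \frac{1}{3} \left(-143\right) \left(-4 + 13\right)^{2}}{7130 + 4746} = \frac{36748 + \frac{1}{3} \left(-143\right) 9^{2}}{11876} = \left(36748 + \frac{1}{3} \left(-143\right) 81\right) \frac{1}{11876} = \left(36748 - 3861\right) \frac{1}{11876} = 32887 \cdot \frac{1}{11876} = \frac{32887}{11876}$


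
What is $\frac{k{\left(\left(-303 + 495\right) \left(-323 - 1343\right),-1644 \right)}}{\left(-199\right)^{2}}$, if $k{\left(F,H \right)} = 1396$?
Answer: $\frac{1396}{39601} \approx 0.035252$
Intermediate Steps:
$\frac{k{\left(\left(-303 + 495\right) \left(-323 - 1343\right),-1644 \right)}}{\left(-199\right)^{2}} = \frac{1396}{\left(-199\right)^{2}} = \frac{1396}{39601}$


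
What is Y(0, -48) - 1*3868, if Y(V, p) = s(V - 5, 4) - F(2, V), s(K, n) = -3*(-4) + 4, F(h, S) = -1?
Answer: -3851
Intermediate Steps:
s(K, n) = 16 (s(K, n) = 12 + 4 = 16)
Y(V, p) = 17 (Y(V, p) = 16 - 1*(-1) = 16 + 1 = 17)
Y(0, -48) - 1*3868 = 17 - 1*3868 = 17 - 3868 = -3851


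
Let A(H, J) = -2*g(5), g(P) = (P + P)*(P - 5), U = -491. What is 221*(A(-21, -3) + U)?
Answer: -108511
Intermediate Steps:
g(P) = 2*P*(-5 + P) (g(P) = (2*P)*(-5 + P) = 2*P*(-5 + P))
A(H, J) = 0 (A(H, J) = -4*5*(-5 + 5) = -4*5*0 = -2*0 = 0)
221*(A(-21, -3) + U) = 221*(0 - 491) = 221*(-491) = -108511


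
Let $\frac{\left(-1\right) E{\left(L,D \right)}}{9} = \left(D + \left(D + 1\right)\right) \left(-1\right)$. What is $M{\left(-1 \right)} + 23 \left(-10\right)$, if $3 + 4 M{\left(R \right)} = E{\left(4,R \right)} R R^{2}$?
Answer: $- \frac{457}{2} \approx -228.5$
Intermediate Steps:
$E{\left(L,D \right)} = 9 + 18 D$ ($E{\left(L,D \right)} = - 9 \left(D + \left(D + 1\right)\right) \left(-1\right) = - 9 \left(D + \left(1 + D\right)\right) \left(-1\right) = - 9 \left(1 + 2 D\right) \left(-1\right) = - 9 \left(-1 - 2 D\right) = 9 + 18 D$)
$M{\left(R \right)} = - \frac{3}{4} + \frac{R^{3} \left(9 + 18 R\right)}{4}$ ($M{\left(R \right)} = - \frac{3}{4} + \frac{\left(9 + 18 R\right) R R^{2}}{4} = - \frac{3}{4} + \frac{\left(9 + 18 R\right) R^{3}}{4} = - \frac{3}{4} + \frac{R^{3} \left(9 + 18 R\right)}{4}$)
$M{\left(-1 \right)} + 23 \left(-10\right) = \left(- \frac{3}{4} + \frac{9 \left(-1\right)^{3} \left(1 + 2 \left(-1\right)\right)}{4}\right) + 23 \left(-10\right) = \left(- \frac{3}{4} + \frac{9}{4} \left(-1\right) \left(1 - 2\right)\right) - 230 = \left(- \frac{3}{4} + \frac{9}{4} \left(-1\right) \left(-1\right)\right) - 230 = \left(- \frac{3}{4} + \frac{9}{4}\right) - 230 = \frac{3}{2} - 230 = - \frac{457}{2}$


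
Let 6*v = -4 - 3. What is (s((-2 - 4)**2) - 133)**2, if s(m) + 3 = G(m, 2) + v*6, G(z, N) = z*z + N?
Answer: 1334025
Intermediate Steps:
G(z, N) = N + z**2 (G(z, N) = z**2 + N = N + z**2)
v = -7/6 (v = (-4 - 3)/6 = (1/6)*(-7) = -7/6 ≈ -1.1667)
s(m) = -8 + m**2 (s(m) = -3 + ((2 + m**2) - 7/6*6) = -3 + ((2 + m**2) - 7) = -3 + (-5 + m**2) = -8 + m**2)
(s((-2 - 4)**2) - 133)**2 = ((-8 + ((-2 - 4)**2)**2) - 133)**2 = ((-8 + ((-6)**2)**2) - 133)**2 = ((-8 + 36**2) - 133)**2 = ((-8 + 1296) - 133)**2 = (1288 - 133)**2 = 1155**2 = 1334025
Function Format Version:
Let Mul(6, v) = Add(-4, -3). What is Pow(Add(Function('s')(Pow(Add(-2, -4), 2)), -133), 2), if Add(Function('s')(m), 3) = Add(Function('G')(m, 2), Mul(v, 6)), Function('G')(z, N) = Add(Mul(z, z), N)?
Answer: 1334025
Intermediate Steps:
Function('G')(z, N) = Add(N, Pow(z, 2)) (Function('G')(z, N) = Add(Pow(z, 2), N) = Add(N, Pow(z, 2)))
v = Rational(-7, 6) (v = Mul(Rational(1, 6), Add(-4, -3)) = Mul(Rational(1, 6), -7) = Rational(-7, 6) ≈ -1.1667)
Function('s')(m) = Add(-8, Pow(m, 2)) (Function('s')(m) = Add(-3, Add(Add(2, Pow(m, 2)), Mul(Rational(-7, 6), 6))) = Add(-3, Add(Add(2, Pow(m, 2)), -7)) = Add(-3, Add(-5, Pow(m, 2))) = Add(-8, Pow(m, 2)))
Pow(Add(Function('s')(Pow(Add(-2, -4), 2)), -133), 2) = Pow(Add(Add(-8, Pow(Pow(Add(-2, -4), 2), 2)), -133), 2) = Pow(Add(Add(-8, Pow(Pow(-6, 2), 2)), -133), 2) = Pow(Add(Add(-8, Pow(36, 2)), -133), 2) = Pow(Add(Add(-8, 1296), -133), 2) = Pow(Add(1288, -133), 2) = Pow(1155, 2) = 1334025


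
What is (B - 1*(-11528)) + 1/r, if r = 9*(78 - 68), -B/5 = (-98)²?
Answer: -3284279/90 ≈ -36492.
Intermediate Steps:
B = -48020 (B = -5*(-98)² = -5*9604 = -48020)
r = 90 (r = 9*10 = 90)
(B - 1*(-11528)) + 1/r = (-48020 - 1*(-11528)) + 1/90 = (-48020 + 11528) + 1/90 = -36492 + 1/90 = -3284279/90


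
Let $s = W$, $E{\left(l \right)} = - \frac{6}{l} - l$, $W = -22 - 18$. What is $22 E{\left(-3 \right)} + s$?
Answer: $70$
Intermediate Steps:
$W = -40$ ($W = -22 - 18 = -40$)
$E{\left(l \right)} = - l - \frac{6}{l}$
$s = -40$
$22 E{\left(-3 \right)} + s = 22 \left(\left(-1\right) \left(-3\right) - \frac{6}{-3}\right) - 40 = 22 \left(3 - -2\right) - 40 = 22 \left(3 + 2\right) - 40 = 22 \cdot 5 - 40 = 110 - 40 = 70$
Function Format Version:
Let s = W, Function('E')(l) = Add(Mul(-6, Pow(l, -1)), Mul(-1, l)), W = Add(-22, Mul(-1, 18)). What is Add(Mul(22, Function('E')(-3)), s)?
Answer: 70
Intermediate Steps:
W = -40 (W = Add(-22, -18) = -40)
Function('E')(l) = Add(Mul(-1, l), Mul(-6, Pow(l, -1)))
s = -40
Add(Mul(22, Function('E')(-3)), s) = Add(Mul(22, Add(Mul(-1, -3), Mul(-6, Pow(-3, -1)))), -40) = Add(Mul(22, Add(3, Mul(-6, Rational(-1, 3)))), -40) = Add(Mul(22, Add(3, 2)), -40) = Add(Mul(22, 5), -40) = Add(110, -40) = 70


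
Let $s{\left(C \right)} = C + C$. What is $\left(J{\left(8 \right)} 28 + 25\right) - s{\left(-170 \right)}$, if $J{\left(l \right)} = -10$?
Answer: $85$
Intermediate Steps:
$s{\left(C \right)} = 2 C$
$\left(J{\left(8 \right)} 28 + 25\right) - s{\left(-170 \right)} = \left(\left(-10\right) 28 + 25\right) - 2 \left(-170\right) = \left(-280 + 25\right) - -340 = -255 + 340 = 85$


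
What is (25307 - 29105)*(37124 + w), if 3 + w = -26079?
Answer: -41937516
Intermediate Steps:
w = -26082 (w = -3 - 26079 = -26082)
(25307 - 29105)*(37124 + w) = (25307 - 29105)*(37124 - 26082) = -3798*11042 = -41937516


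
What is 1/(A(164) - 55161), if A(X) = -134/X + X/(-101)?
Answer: -8282/456863617 ≈ -1.8128e-5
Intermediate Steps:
A(X) = -134/X - X/101 (A(X) = -134/X + X*(-1/101) = -134/X - X/101)
1/(A(164) - 55161) = 1/((-134/164 - 1/101*164) - 55161) = 1/((-134*1/164 - 164/101) - 55161) = 1/((-67/82 - 164/101) - 55161) = 1/(-20215/8282 - 55161) = 1/(-456863617/8282) = -8282/456863617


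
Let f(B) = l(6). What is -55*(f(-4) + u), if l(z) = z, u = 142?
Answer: -8140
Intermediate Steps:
f(B) = 6
-55*(f(-4) + u) = -55*(6 + 142) = -55*148 = -8140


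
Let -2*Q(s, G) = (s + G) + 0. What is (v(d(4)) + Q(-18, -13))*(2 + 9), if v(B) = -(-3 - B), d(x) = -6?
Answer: 275/2 ≈ 137.50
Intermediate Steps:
Q(s, G) = -G/2 - s/2 (Q(s, G) = -((s + G) + 0)/2 = -((G + s) + 0)/2 = -(G + s)/2 = -G/2 - s/2)
v(B) = 3 + B
(v(d(4)) + Q(-18, -13))*(2 + 9) = ((3 - 6) + (-½*(-13) - ½*(-18)))*(2 + 9) = (-3 + (13/2 + 9))*11 = (-3 + 31/2)*11 = (25/2)*11 = 275/2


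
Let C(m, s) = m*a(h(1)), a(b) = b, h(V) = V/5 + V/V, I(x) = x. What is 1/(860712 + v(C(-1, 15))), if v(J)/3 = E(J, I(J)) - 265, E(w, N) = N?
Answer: 5/4299567 ≈ 1.1629e-6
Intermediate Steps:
h(V) = 1 + V/5 (h(V) = V*(⅕) + 1 = V/5 + 1 = 1 + V/5)
C(m, s) = 6*m/5 (C(m, s) = m*(1 + (⅕)*1) = m*(1 + ⅕) = m*(6/5) = 6*m/5)
v(J) = -795 + 3*J (v(J) = 3*(J - 265) = 3*(-265 + J) = -795 + 3*J)
1/(860712 + v(C(-1, 15))) = 1/(860712 + (-795 + 3*((6/5)*(-1)))) = 1/(860712 + (-795 + 3*(-6/5))) = 1/(860712 + (-795 - 18/5)) = 1/(860712 - 3993/5) = 1/(4299567/5) = 5/4299567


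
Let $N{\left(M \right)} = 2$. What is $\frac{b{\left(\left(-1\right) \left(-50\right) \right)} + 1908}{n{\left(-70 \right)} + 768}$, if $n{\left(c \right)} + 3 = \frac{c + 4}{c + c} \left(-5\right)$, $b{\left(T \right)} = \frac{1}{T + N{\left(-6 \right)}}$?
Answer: $\frac{694519}{277602} \approx 2.5019$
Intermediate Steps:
$b{\left(T \right)} = \frac{1}{2 + T}$ ($b{\left(T \right)} = \frac{1}{T + 2} = \frac{1}{2 + T}$)
$n{\left(c \right)} = -3 - \frac{5 \left(4 + c\right)}{2 c}$ ($n{\left(c \right)} = -3 + \frac{c + 4}{c + c} \left(-5\right) = -3 + \frac{4 + c}{2 c} \left(-5\right) = -3 - \frac{5 \left(4 + c\right)}{2 c}$)
$\frac{b{\left(\left(-1\right) \left(-50\right) \right)} + 1908}{n{\left(-70 \right)} + 768} = \frac{\frac{1}{2 - -50} + 1908}{\left(- \frac{11}{2} - \frac{10}{-70}\right) + 768} = \frac{\frac{1}{2 + 50} + 1908}{\left(- \frac{11}{2} - - \frac{1}{7}\right) + 768} = \frac{\frac{1}{52} + 1908}{\left(- \frac{11}{2} + \frac{1}{7}\right) + 768} = \frac{\frac{1}{52} + 1908}{- \frac{75}{14} + 768} = \frac{99217}{52 \cdot \frac{10677}{14}} = \frac{99217}{52} \cdot \frac{14}{10677} = \frac{694519}{277602}$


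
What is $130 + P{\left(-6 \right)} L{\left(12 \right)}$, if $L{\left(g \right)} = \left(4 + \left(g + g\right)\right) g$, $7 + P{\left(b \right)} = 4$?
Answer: $-878$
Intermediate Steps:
$P{\left(b \right)} = -3$ ($P{\left(b \right)} = -7 + 4 = -3$)
$L{\left(g \right)} = g \left(4 + 2 g\right)$ ($L{\left(g \right)} = \left(4 + 2 g\right) g = g \left(4 + 2 g\right)$)
$130 + P{\left(-6 \right)} L{\left(12 \right)} = 130 - 3 \cdot 2 \cdot 12 \left(2 + 12\right) = 130 - 3 \cdot 2 \cdot 12 \cdot 14 = 130 - 1008 = -878$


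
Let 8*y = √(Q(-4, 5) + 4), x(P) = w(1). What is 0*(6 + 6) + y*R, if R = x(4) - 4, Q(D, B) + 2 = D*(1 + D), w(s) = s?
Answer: -3*√14/8 ≈ -1.4031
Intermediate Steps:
x(P) = 1
Q(D, B) = -2 + D*(1 + D)
y = √14/8 (y = √((-2 - 4 + (-4)²) + 4)/8 = √((-2 - 4 + 16) + 4)/8 = √(10 + 4)/8 = √14/8 ≈ 0.46771)
R = -3 (R = 1 - 4 = -3)
0*(6 + 6) + y*R = 0*(6 + 6) + (√14/8)*(-3) = 0*12 - 3*√14/8 = 0 - 3*√14/8 = -3*√14/8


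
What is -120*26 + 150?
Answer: -2970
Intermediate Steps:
-120*26 + 150 = -3120 + 150 = -2970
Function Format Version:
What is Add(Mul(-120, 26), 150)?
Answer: -2970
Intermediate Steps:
Add(Mul(-120, 26), 150) = Add(-3120, 150) = -2970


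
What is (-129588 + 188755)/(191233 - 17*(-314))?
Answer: 59167/196571 ≈ 0.30100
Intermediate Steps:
(-129588 + 188755)/(191233 - 17*(-314)) = 59167/(191233 + 5338) = 59167/196571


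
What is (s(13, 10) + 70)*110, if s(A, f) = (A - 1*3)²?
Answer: 18700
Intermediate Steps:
s(A, f) = (-3 + A)² (s(A, f) = (A - 3)² = (-3 + A)²)
(s(13, 10) + 70)*110 = ((-3 + 13)² + 70)*110 = (10² + 70)*110 = (100 + 70)*110 = 170*110 = 18700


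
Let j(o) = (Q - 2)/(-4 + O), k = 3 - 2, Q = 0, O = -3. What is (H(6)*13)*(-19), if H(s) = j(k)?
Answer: -494/7 ≈ -70.571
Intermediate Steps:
k = 1
j(o) = 2/7 (j(o) = (0 - 2)/(-4 - 3) = -2/(-7) = -2*(-⅐) = 2/7)
H(s) = 2/7
(H(6)*13)*(-19) = ((2/7)*13)*(-19) = (26/7)*(-19) = -494/7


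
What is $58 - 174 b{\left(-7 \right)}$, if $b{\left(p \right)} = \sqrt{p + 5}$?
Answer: $58 - 174 i \sqrt{2} \approx 58.0 - 246.07 i$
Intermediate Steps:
$b{\left(p \right)} = \sqrt{5 + p}$
$58 - 174 b{\left(-7 \right)} = 58 - 174 \sqrt{5 - 7} = 58 - 174 \sqrt{-2} = 58 - 174 i \sqrt{2}$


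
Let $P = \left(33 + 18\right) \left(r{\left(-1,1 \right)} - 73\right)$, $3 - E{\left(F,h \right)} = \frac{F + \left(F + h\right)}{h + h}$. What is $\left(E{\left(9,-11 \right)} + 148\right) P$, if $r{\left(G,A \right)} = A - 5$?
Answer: $- \frac{1188453}{2} \approx -5.9423 \cdot 10^{5}$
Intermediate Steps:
$r{\left(G,A \right)} = -5 + A$ ($r{\left(G,A \right)} = A - 5 = -5 + A$)
$E{\left(F,h \right)} = 3 - \frac{h + 2 F}{2 h}$ ($E{\left(F,h \right)} = 3 - \frac{F + \left(F + h\right)}{h + h} = 3 - \frac{h + 2 F}{2 h}$)
$P = -3927$ ($P = \left(33 + 18\right) \left(\left(-5 + 1\right) - 73\right) = 51 \left(-4 - 73\right) = 51 \left(-77\right) = -3927$)
$\left(E{\left(9,-11 \right)} + 148\right) P = \left(\left(\frac{5}{2} - \frac{9}{-11}\right) + 148\right) \left(-3927\right) = \left(\left(\frac{5}{2} - 9 \left(- \frac{1}{11}\right)\right) + 148\right) \left(-3927\right) = \left(\left(\frac{5}{2} + \frac{9}{11}\right) + 148\right) \left(-3927\right) = \left(\frac{73}{22} + 148\right) \left(-3927\right) = \frac{3329}{22} \left(-3927\right) = - \frac{1188453}{2}$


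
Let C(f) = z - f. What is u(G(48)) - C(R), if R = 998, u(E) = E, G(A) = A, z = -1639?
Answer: 2685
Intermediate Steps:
C(f) = -1639 - f
u(G(48)) - C(R) = 48 - (-1639 - 1*998) = 48 - (-1639 - 998) = 48 - 1*(-2637) = 48 + 2637 = 2685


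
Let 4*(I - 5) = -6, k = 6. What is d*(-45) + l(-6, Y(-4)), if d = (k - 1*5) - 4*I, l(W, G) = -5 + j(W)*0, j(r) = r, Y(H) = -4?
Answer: 580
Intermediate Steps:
I = 7/2 (I = 5 + (¼)*(-6) = 5 - 3/2 = 7/2 ≈ 3.5000)
l(W, G) = -5 (l(W, G) = -5 + W*0 = -5 + 0 = -5)
d = -13 (d = (6 - 1*5) - 4*7/2 = (6 - 5) - 14 = 1 - 14 = -13)
d*(-45) + l(-6, Y(-4)) = -13*(-45) - 5 = 585 - 5 = 580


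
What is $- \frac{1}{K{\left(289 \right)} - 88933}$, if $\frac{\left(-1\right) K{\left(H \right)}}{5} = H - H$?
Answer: $\frac{1}{88933} \approx 1.1244 \cdot 10^{-5}$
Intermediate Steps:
$K{\left(H \right)} = 0$ ($K{\left(H \right)} = - 5 \left(H - H\right) = \left(-5\right) 0 = 0$)
$- \frac{1}{K{\left(289 \right)} - 88933} = - \frac{1}{0 - 88933} = - \frac{1}{-88933} = \left(-1\right) \left(- \frac{1}{88933}\right) = \frac{1}{88933}$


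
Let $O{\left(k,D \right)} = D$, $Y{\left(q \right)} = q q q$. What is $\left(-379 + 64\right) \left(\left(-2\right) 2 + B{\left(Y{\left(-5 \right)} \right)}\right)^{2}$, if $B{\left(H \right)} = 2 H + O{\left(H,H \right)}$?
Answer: $-45246915$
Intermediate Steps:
$Y{\left(q \right)} = q^{3}$ ($Y{\left(q \right)} = q^{2} q = q^{3}$)
$B{\left(H \right)} = 3 H$ ($B{\left(H \right)} = 2 H + H = 3 H$)
$\left(-379 + 64\right) \left(\left(-2\right) 2 + B{\left(Y{\left(-5 \right)} \right)}\right)^{2} = \left(-379 + 64\right) \left(\left(-2\right) 2 + 3 \left(-5\right)^{3}\right)^{2} = - 315 \left(-4 + 3 \left(-125\right)\right)^{2} = - 315 \left(-4 - 375\right)^{2} = - 315 \left(-379\right)^{2} = \left(-315\right) 143641 = -45246915$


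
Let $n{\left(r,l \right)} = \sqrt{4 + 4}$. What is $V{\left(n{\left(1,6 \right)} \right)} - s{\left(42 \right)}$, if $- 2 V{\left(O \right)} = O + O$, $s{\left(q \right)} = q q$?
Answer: $-1764 - 2 \sqrt{2} \approx -1766.8$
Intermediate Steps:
$n{\left(r,l \right)} = 2 \sqrt{2}$ ($n{\left(r,l \right)} = \sqrt{8} = 2 \sqrt{2}$)
$s{\left(q \right)} = q^{2}$
$V{\left(O \right)} = - O$ ($V{\left(O \right)} = - \frac{O + O}{2} = - \frac{2 O}{2} = - O$)
$V{\left(n{\left(1,6 \right)} \right)} - s{\left(42 \right)} = - 2 \sqrt{2} - 42^{2} = - 2 \sqrt{2} - 1764 = -1764 - 2 \sqrt{2}$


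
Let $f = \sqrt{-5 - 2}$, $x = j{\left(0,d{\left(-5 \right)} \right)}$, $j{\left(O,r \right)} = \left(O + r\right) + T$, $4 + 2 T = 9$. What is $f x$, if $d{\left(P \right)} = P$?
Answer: $- \frac{5 i \sqrt{7}}{2} \approx - 6.6144 i$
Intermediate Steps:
$T = \frac{5}{2}$ ($T = -2 + \frac{1}{2} \cdot 9 = -2 + \frac{9}{2} = \frac{5}{2} \approx 2.5$)
$j{\left(O,r \right)} = \frac{5}{2} + O + r$ ($j{\left(O,r \right)} = \left(O + r\right) + \frac{5}{2} = \frac{5}{2} + O + r$)
$x = - \frac{5}{2}$ ($x = \frac{5}{2} + 0 - 5 = - \frac{5}{2} \approx -2.5$)
$f = i \sqrt{7}$ ($f = \sqrt{-7} = i \sqrt{7} \approx 2.6458 i$)
$f x = i \sqrt{7} \left(- \frac{5}{2}\right) = - \frac{5 i \sqrt{7}}{2}$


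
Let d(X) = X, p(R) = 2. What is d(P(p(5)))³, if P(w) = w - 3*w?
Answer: -64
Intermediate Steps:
P(w) = -2*w
d(P(p(5)))³ = (-2*2)³ = (-4)³ = -64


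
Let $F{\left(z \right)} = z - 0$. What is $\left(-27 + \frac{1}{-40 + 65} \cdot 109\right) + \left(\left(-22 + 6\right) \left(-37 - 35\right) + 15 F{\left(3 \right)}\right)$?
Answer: $\frac{29359}{25} \approx 1174.4$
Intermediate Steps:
$F{\left(z \right)} = z$ ($F{\left(z \right)} = z + 0 = z$)
$\left(-27 + \frac{1}{-40 + 65} \cdot 109\right) + \left(\left(-22 + 6\right) \left(-37 - 35\right) + 15 F{\left(3 \right)}\right) = \left(-27 + \frac{1}{-40 + 65} \cdot 109\right) + \left(\left(-22 + 6\right) \left(-37 - 35\right) + 15 \cdot 3\right) = \left(-27 + \frac{1}{25} \cdot 109\right) + \left(\left(-16\right) \left(-72\right) + 45\right) = \left(-27 + \frac{1}{25} \cdot 109\right) + \left(1152 + 45\right) = \left(-27 + \frac{109}{25}\right) + 1197 = - \frac{566}{25} + 1197 = \frac{29359}{25}$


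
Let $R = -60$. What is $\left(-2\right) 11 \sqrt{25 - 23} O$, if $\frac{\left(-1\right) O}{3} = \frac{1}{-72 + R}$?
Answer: $- \frac{\sqrt{2}}{2} \approx -0.70711$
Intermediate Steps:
$O = \frac{1}{44}$ ($O = - \frac{3}{-72 - 60} = - \frac{3}{-132} = \left(-3\right) \left(- \frac{1}{132}\right) = \frac{1}{44} \approx 0.022727$)
$\left(-2\right) 11 \sqrt{25 - 23} O = \left(-2\right) 11 \sqrt{25 - 23} \cdot \frac{1}{44} = - 22 \sqrt{2} \cdot \frac{1}{44} = - \frac{\sqrt{2}}{2}$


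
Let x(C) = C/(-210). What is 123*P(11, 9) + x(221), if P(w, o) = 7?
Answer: 180589/210 ≈ 859.95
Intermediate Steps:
x(C) = -C/210 (x(C) = C*(-1/210) = -C/210)
123*P(11, 9) + x(221) = 123*7 - 1/210*221 = 861 - 221/210 = 180589/210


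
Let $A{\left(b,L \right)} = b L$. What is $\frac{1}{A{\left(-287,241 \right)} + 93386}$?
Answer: $\frac{1}{24219} \approx 4.129 \cdot 10^{-5}$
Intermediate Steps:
$A{\left(b,L \right)} = L b$
$\frac{1}{A{\left(-287,241 \right)} + 93386} = \frac{1}{241 \left(-287\right) + 93386} = \frac{1}{-69167 + 93386} = \frac{1}{24219}$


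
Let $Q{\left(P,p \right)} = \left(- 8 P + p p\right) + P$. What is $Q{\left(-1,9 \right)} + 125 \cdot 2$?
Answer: $338$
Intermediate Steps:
$Q{\left(P,p \right)} = p^{2} - 7 P$ ($Q{\left(P,p \right)} = \left(- 8 P + p^{2}\right) + P = \left(p^{2} - 8 P\right) + P = p^{2} - 7 P$)
$Q{\left(-1,9 \right)} + 125 \cdot 2 = \left(9^{2} - -7\right) + 125 \cdot 2 = \left(81 + 7\right) + 250 = 88 + 250 = 338$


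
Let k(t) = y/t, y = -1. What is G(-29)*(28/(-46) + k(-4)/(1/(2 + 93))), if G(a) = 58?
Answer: 61741/46 ≈ 1342.2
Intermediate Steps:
k(t) = -1/t
G(-29)*(28/(-46) + k(-4)/(1/(2 + 93))) = 58*(28/(-46) + (-1/(-4))/(1/(2 + 93))) = 58*(28*(-1/46) + (-1*(-1/4))/(1/95)) = 58*(-14/23 + 1/(4*(1/95))) = 58*(-14/23 + (1/4)*95) = 58*(-14/23 + 95/4) = 58*(2129/92) = 61741/46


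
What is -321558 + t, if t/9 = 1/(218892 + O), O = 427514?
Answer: -207857020539/646406 ≈ -3.2156e+5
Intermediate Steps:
t = 9/646406 (t = 9/(218892 + 427514) = 9/646406 ≈ 1.3923e-5)
-321558 + t = -321558 + 9/646406 = -207857020539/646406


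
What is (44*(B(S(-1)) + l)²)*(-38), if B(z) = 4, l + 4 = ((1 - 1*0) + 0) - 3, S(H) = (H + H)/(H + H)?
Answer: -6688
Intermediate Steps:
S(H) = 1 (S(H) = (2*H)/((2*H)) = (2*H)*(1/(2*H)) = 1)
l = -6 (l = -4 + (((1 - 1*0) + 0) - 3) = -4 + (((1 + 0) + 0) - 3) = -4 + ((1 + 0) - 3) = -4 + (1 - 3) = -4 - 2 = -6)
(44*(B(S(-1)) + l)²)*(-38) = (44*(4 - 6)²)*(-38) = (44*(-2)²)*(-38) = (44*4)*(-38) = 176*(-38) = -6688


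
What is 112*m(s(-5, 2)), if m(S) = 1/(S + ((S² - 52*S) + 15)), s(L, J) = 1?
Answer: -16/5 ≈ -3.2000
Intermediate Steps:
m(S) = 1/(15 + S² - 51*S) (m(S) = 1/(S + (15 + S² - 52*S)) = 1/(15 + S² - 51*S))
112*m(s(-5, 2)) = 112/(15 + 1² - 51*1) = 112/(15 + 1 - 51) = 112/(-35) = 112*(-1/35) = -16/5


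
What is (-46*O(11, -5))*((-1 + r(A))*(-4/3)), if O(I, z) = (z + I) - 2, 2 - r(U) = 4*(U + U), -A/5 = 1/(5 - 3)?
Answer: 5152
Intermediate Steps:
A = -5/2 (A = -5/(5 - 3) = -5/2 ≈ -2.5000)
r(U) = 2 - 8*U (r(U) = 2 - 4*(U + U) = 2 - 4*2*U = 2 - 8*U)
O(I, z) = -2 + I + z (O(I, z) = (I + z) - 2 = -2 + I + z)
(-46*O(11, -5))*((-1 + r(A))*(-4/3)) = (-46*(-2 + 11 - 5))*((-1 + (2 - 8*(-5/2)))*(-4/3)) = (-46*4)*((-1 + (2 + 20))*(-4*⅓)) = -184*(-1 + 22)*(-4)/3 = -3864*(-4)/3 = -184*(-28) = 5152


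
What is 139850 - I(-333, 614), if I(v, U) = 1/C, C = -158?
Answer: 22096301/158 ≈ 1.3985e+5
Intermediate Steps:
I(v, U) = -1/158 (I(v, U) = 1/(-158) = -1/158)
139850 - I(-333, 614) = 139850 - 1*(-1/158) = 139850 + 1/158 = 22096301/158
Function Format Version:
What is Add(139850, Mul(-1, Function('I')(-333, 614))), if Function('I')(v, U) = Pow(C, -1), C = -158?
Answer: Rational(22096301, 158) ≈ 1.3985e+5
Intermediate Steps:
Function('I')(v, U) = Rational(-1, 158) (Function('I')(v, U) = Pow(-158, -1) = Rational(-1, 158))
Add(139850, Mul(-1, Function('I')(-333, 614))) = Add(139850, Mul(-1, Rational(-1, 158))) = Add(139850, Rational(1, 158)) = Rational(22096301, 158)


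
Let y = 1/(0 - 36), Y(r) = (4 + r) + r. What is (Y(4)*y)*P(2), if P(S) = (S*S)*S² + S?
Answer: -6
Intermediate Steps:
Y(r) = 4 + 2*r
y = -1/36 (y = 1/(-36) = -1/36 ≈ -0.027778)
P(S) = S + S⁴ (P(S) = S²*S² + S = S⁴ + S = S + S⁴)
(Y(4)*y)*P(2) = ((4 + 2*4)*(-1/36))*(2 + 2⁴) = ((4 + 8)*(-1/36))*(2 + 16) = (12*(-1/36))*18 = -⅓*18 = -6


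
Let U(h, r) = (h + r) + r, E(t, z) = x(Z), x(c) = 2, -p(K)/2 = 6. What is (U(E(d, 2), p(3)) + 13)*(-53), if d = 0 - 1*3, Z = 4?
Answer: 477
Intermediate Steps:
p(K) = -12 (p(K) = -2*6 = -12)
d = -3 (d = 0 - 3 = -3)
E(t, z) = 2
U(h, r) = h + 2*r
(U(E(d, 2), p(3)) + 13)*(-53) = ((2 + 2*(-12)) + 13)*(-53) = ((2 - 24) + 13)*(-53) = (-22 + 13)*(-53) = -9*(-53) = 477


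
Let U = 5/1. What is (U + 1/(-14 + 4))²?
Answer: 2401/100 ≈ 24.010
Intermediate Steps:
U = 5 (U = 5*1 = 5)
(U + 1/(-14 + 4))² = (5 + 1/(-14 + 4))² = (5 + 1/(-10))² = (5 - ⅒)² = (49/10)² = 2401/100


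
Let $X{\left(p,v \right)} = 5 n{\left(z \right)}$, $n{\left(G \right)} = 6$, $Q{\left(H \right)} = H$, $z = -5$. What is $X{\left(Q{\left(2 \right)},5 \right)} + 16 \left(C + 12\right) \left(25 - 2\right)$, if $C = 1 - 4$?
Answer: $3342$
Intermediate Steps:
$C = -3$
$X{\left(p,v \right)} = 30$ ($X{\left(p,v \right)} = 5 \cdot 6 = 30$)
$X{\left(Q{\left(2 \right)},5 \right)} + 16 \left(C + 12\right) \left(25 - 2\right) = 30 + 16 \left(-3 + 12\right) \left(25 - 2\right) = 30 + 16 \cdot 9 \cdot 23 = 30 + 16 \cdot 207 = 30 + 3312 = 3342$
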